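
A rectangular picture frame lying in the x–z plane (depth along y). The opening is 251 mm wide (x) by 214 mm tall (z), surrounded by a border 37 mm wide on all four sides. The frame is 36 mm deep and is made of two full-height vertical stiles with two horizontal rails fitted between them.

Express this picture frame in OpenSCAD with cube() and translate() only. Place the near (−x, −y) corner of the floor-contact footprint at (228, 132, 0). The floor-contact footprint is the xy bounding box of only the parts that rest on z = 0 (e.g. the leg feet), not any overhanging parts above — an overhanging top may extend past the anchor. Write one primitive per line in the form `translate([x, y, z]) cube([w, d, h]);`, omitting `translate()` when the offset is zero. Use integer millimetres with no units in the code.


translate([228, 132, 0]) cube([37, 36, 288]);
translate([516, 132, 0]) cube([37, 36, 288]);
translate([265, 132, 0]) cube([251, 36, 37]);
translate([265, 132, 251]) cube([251, 36, 37]);


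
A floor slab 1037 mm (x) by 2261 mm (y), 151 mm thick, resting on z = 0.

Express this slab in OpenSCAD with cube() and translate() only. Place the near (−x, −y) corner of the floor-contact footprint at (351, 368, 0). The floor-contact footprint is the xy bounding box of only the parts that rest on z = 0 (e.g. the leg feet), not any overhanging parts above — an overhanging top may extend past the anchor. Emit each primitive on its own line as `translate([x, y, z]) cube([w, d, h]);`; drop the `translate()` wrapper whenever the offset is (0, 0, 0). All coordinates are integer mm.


translate([351, 368, 0]) cube([1037, 2261, 151]);


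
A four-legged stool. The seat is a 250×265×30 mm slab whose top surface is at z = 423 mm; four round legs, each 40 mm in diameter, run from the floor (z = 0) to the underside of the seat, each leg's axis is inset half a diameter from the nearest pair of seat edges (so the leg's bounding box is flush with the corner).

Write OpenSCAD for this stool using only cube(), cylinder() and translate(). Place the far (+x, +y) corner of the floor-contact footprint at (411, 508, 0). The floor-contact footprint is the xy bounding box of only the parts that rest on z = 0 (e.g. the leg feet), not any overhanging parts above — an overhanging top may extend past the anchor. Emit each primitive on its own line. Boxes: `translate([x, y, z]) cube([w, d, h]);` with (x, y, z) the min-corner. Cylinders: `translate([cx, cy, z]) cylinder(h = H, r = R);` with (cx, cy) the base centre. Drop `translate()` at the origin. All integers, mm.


// leg_h = 423 - 30 = 393
translate([161, 243, 393]) cube([250, 265, 30]);
translate([181, 263, 0]) cylinder(h = 393, r = 20);
translate([391, 263, 0]) cylinder(h = 393, r = 20);
translate([181, 488, 0]) cylinder(h = 393, r = 20);
translate([391, 488, 0]) cylinder(h = 393, r = 20);


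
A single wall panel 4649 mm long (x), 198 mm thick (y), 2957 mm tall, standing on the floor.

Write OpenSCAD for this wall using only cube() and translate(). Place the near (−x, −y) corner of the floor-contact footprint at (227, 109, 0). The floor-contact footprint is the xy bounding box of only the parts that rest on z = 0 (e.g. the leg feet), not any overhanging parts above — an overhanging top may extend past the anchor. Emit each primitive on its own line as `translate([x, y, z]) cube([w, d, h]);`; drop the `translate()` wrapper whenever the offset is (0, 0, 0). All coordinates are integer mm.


translate([227, 109, 0]) cube([4649, 198, 2957]);


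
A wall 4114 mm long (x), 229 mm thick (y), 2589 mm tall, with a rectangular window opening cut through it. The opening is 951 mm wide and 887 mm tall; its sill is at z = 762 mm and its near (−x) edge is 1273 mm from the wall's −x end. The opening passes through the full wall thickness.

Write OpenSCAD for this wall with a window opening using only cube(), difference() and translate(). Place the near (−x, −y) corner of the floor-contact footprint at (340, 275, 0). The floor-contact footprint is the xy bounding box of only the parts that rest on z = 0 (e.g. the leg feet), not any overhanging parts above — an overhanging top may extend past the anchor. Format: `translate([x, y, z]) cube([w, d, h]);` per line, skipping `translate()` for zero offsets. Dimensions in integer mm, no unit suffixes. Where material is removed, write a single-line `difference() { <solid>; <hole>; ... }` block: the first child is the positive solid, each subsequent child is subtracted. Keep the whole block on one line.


difference() { translate([340, 275, 0]) cube([4114, 229, 2589]); translate([1613, 275, 762]) cube([951, 229, 887]); }


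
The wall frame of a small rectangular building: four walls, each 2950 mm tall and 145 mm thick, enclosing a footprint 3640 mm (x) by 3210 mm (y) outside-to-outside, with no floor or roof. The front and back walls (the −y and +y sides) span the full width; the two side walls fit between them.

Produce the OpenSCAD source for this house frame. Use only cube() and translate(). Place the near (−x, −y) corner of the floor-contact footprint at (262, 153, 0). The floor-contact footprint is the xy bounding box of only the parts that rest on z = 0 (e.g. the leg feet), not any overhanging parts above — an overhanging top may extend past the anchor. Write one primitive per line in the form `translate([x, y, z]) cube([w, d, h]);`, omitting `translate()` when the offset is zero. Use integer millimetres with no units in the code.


translate([262, 153, 0]) cube([3640, 145, 2950]);
translate([262, 3218, 0]) cube([3640, 145, 2950]);
translate([262, 298, 0]) cube([145, 2920, 2950]);
translate([3757, 298, 0]) cube([145, 2920, 2950]);


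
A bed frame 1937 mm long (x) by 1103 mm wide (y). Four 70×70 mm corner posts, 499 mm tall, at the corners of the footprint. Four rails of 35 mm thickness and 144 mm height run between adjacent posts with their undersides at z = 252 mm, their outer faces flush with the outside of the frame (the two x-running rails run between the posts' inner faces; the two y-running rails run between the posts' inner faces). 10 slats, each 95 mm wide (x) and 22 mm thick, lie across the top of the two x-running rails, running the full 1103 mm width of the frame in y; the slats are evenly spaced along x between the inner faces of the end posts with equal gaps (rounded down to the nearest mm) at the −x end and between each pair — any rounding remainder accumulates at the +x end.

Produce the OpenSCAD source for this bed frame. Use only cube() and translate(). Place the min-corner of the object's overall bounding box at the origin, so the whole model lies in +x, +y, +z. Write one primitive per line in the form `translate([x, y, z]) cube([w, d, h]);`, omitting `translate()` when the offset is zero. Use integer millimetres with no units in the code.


// slat z = rail_z + rail_h = 252 + 144 = 396
// slat gap = ⌊(1797 − 10·95) / 11⌋ = 77
cube([70, 70, 499]);
translate([0, 1033, 0]) cube([70, 70, 499]);
translate([1867, 0, 0]) cube([70, 70, 499]);
translate([1867, 1033, 0]) cube([70, 70, 499]);
translate([70, 0, 252]) cube([1797, 35, 144]);
translate([70, 1068, 252]) cube([1797, 35, 144]);
translate([0, 70, 252]) cube([35, 963, 144]);
translate([1902, 70, 252]) cube([35, 963, 144]);
translate([147, 0, 396]) cube([95, 1103, 22]);
translate([319, 0, 396]) cube([95, 1103, 22]);
translate([491, 0, 396]) cube([95, 1103, 22]);
translate([663, 0, 396]) cube([95, 1103, 22]);
translate([835, 0, 396]) cube([95, 1103, 22]);
translate([1007, 0, 396]) cube([95, 1103, 22]);
translate([1179, 0, 396]) cube([95, 1103, 22]);
translate([1351, 0, 396]) cube([95, 1103, 22]);
translate([1523, 0, 396]) cube([95, 1103, 22]);
translate([1695, 0, 396]) cube([95, 1103, 22]);


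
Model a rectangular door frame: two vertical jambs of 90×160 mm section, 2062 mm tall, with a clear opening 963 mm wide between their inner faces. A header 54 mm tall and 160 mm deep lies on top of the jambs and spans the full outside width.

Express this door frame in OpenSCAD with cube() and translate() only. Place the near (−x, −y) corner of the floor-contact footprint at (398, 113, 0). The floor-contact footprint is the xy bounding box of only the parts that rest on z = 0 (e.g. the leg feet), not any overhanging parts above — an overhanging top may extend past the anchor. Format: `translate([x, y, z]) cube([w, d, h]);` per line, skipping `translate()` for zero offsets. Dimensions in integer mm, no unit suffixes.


translate([398, 113, 0]) cube([90, 160, 2062]);
translate([1451, 113, 0]) cube([90, 160, 2062]);
translate([398, 113, 2062]) cube([1143, 160, 54]);


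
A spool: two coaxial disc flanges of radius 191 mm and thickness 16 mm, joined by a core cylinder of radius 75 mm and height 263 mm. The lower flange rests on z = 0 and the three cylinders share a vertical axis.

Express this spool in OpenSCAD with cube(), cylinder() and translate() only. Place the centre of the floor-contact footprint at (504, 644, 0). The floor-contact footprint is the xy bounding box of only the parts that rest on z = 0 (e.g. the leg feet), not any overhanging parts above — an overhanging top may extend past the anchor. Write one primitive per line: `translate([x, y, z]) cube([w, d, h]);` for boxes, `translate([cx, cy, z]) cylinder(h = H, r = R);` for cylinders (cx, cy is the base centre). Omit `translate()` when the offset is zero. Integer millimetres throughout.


translate([504, 644, 0]) cylinder(h = 16, r = 191);
translate([504, 644, 16]) cylinder(h = 263, r = 75);
translate([504, 644, 279]) cylinder(h = 16, r = 191);


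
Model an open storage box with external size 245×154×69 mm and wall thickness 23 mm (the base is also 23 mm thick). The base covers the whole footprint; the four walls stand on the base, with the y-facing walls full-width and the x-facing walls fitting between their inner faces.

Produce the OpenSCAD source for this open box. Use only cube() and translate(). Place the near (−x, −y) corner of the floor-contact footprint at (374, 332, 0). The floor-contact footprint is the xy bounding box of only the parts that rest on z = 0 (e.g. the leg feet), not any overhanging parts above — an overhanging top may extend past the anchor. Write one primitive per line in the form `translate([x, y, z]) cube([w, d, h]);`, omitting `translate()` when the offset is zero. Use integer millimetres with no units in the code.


translate([374, 332, 0]) cube([245, 154, 23]);
translate([374, 332, 23]) cube([245, 23, 46]);
translate([374, 463, 23]) cube([245, 23, 46]);
translate([374, 355, 23]) cube([23, 108, 46]);
translate([596, 355, 23]) cube([23, 108, 46]);


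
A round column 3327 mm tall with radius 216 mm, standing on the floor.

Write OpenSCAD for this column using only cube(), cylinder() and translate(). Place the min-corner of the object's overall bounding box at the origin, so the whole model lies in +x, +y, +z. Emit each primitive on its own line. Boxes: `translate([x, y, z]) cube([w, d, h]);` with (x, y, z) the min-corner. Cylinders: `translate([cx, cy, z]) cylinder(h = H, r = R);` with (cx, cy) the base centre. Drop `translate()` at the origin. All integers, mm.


translate([216, 216, 0]) cylinder(h = 3327, r = 216);


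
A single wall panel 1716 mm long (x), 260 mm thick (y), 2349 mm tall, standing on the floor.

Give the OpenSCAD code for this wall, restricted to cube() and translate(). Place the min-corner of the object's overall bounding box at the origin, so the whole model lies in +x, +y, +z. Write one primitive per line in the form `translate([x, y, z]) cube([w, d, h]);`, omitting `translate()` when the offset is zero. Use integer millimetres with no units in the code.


cube([1716, 260, 2349]);


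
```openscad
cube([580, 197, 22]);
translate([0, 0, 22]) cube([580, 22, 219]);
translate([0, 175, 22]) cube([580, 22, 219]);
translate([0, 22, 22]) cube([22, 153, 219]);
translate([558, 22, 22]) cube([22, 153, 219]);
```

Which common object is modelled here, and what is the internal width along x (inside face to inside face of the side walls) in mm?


An open box. The internal width is 536 mm.

A 580×197 base slab with four walls standing on it — an open box. The base is 580 mm wide and the walls are 22 mm thick, so the internal width is 580 − 2 × 22 = 536 mm.


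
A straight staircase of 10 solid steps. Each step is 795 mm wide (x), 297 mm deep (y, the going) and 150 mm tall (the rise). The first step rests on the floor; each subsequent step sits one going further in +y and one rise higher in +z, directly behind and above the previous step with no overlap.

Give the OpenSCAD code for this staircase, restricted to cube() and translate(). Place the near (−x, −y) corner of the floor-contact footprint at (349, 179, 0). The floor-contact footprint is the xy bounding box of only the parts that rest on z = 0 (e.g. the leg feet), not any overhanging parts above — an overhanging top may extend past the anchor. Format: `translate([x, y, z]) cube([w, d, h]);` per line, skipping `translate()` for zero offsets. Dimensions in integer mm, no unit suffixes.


translate([349, 179, 0]) cube([795, 297, 150]);
translate([349, 476, 150]) cube([795, 297, 150]);
translate([349, 773, 300]) cube([795, 297, 150]);
translate([349, 1070, 450]) cube([795, 297, 150]);
translate([349, 1367, 600]) cube([795, 297, 150]);
translate([349, 1664, 750]) cube([795, 297, 150]);
translate([349, 1961, 900]) cube([795, 297, 150]);
translate([349, 2258, 1050]) cube([795, 297, 150]);
translate([349, 2555, 1200]) cube([795, 297, 150]);
translate([349, 2852, 1350]) cube([795, 297, 150]);


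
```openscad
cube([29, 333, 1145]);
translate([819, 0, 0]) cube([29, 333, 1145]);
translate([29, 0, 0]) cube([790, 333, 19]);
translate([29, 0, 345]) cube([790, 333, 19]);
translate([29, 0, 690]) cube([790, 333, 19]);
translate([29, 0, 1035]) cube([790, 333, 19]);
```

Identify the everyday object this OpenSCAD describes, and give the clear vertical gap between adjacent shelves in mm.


A bookshelf. The clear shelf gap is 326 mm.

Two tall side panels with 4 horizontal boards between them — a bookshelf. The first two shelf undersides are at z = 0 and z = 345; with shelf thickness 19, the clear gap is 345 − 0 − 19 = 326 mm.


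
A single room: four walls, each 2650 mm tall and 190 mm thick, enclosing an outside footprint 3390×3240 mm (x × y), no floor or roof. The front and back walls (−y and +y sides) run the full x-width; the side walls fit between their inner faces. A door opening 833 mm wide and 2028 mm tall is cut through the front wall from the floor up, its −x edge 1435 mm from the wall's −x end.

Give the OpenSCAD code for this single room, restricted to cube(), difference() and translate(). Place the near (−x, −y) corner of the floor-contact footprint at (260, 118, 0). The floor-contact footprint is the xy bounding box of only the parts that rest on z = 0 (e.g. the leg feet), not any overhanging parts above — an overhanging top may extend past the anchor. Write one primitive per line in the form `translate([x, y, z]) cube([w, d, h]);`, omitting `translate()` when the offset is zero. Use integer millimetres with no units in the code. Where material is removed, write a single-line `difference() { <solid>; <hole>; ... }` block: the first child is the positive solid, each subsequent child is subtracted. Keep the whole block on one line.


difference() { translate([260, 118, 0]) cube([3390, 190, 2650]); translate([1695, 118, 0]) cube([833, 190, 2028]); }
translate([260, 3168, 0]) cube([3390, 190, 2650]);
translate([260, 308, 0]) cube([190, 2860, 2650]);
translate([3460, 308, 0]) cube([190, 2860, 2650]);


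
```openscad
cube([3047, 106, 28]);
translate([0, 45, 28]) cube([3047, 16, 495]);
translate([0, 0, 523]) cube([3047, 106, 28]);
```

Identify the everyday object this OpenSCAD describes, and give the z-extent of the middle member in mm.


An I-beam. The web height is 495 mm.

Two wide flanges with a thin centred web — an I-beam. Overall 551 mm minus two 28 mm flanges gives a web of 551 − 2·28 = 495 mm.


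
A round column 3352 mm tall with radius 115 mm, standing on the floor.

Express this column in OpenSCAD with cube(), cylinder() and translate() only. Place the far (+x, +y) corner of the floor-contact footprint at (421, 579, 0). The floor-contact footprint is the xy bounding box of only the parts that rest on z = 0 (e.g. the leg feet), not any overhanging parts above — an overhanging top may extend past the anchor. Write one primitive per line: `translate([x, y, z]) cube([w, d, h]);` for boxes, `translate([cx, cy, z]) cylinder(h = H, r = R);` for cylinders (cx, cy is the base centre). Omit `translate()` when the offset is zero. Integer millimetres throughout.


translate([306, 464, 0]) cylinder(h = 3352, r = 115);


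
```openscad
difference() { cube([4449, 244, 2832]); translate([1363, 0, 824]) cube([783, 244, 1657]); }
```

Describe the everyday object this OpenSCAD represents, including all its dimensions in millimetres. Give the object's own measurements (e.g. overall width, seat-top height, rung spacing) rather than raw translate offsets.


A wall 4449 mm long (x), 244 mm thick (y), 2832 mm tall, with a rectangular window opening cut through it. The opening is 783 mm wide and 1657 mm tall; its sill is at z = 824 mm and its near (−x) edge is 1363 mm from the wall's −x end. The opening passes through the full wall thickness.


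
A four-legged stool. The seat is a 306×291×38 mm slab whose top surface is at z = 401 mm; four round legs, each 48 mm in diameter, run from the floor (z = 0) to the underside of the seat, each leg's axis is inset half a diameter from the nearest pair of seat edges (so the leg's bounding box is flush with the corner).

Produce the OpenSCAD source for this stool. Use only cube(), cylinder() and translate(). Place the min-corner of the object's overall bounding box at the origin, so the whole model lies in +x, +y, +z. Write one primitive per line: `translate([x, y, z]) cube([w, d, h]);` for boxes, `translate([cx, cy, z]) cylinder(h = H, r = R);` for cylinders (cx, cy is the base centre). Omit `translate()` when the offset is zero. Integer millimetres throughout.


translate([0, 0, 363]) cube([306, 291, 38]);
translate([24, 24, 0]) cylinder(h = 363, r = 24);
translate([282, 24, 0]) cylinder(h = 363, r = 24);
translate([24, 267, 0]) cylinder(h = 363, r = 24);
translate([282, 267, 0]) cylinder(h = 363, r = 24);


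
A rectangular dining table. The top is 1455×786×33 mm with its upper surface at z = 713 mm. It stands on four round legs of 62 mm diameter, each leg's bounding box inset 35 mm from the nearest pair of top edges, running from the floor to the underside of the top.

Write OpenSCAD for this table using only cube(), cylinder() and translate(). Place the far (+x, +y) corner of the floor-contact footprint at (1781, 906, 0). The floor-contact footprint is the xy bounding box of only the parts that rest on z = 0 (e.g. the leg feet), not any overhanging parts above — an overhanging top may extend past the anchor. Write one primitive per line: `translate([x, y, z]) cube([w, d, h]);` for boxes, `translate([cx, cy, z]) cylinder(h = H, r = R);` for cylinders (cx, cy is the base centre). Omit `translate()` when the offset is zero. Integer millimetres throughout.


// leg_h = 713 - 33 = 680
translate([361, 155, 680]) cube([1455, 786, 33]);
translate([427, 221, 0]) cylinder(h = 680, r = 31);
translate([1750, 221, 0]) cylinder(h = 680, r = 31);
translate([427, 875, 0]) cylinder(h = 680, r = 31);
translate([1750, 875, 0]) cylinder(h = 680, r = 31);


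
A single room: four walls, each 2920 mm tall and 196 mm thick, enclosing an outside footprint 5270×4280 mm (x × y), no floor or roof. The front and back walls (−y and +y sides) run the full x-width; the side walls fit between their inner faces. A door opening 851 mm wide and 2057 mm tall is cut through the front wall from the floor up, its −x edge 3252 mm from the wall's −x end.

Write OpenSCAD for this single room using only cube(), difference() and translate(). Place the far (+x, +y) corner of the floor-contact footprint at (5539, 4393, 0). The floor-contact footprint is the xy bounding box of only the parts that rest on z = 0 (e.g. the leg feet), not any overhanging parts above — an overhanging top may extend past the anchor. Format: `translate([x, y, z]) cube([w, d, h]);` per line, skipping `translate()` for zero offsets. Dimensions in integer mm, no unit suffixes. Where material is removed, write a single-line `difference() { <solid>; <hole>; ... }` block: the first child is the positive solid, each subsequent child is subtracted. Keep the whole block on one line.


difference() { translate([269, 113, 0]) cube([5270, 196, 2920]); translate([3521, 113, 0]) cube([851, 196, 2057]); }
translate([269, 4197, 0]) cube([5270, 196, 2920]);
translate([269, 309, 0]) cube([196, 3888, 2920]);
translate([5343, 309, 0]) cube([196, 3888, 2920]);


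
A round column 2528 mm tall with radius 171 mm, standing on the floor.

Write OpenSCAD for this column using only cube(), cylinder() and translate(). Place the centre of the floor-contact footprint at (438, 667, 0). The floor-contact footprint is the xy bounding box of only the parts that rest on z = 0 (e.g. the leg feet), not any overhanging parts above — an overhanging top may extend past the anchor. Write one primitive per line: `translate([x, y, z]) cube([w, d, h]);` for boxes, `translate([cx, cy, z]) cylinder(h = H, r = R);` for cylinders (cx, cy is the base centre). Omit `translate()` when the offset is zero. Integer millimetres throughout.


translate([438, 667, 0]) cylinder(h = 2528, r = 171);


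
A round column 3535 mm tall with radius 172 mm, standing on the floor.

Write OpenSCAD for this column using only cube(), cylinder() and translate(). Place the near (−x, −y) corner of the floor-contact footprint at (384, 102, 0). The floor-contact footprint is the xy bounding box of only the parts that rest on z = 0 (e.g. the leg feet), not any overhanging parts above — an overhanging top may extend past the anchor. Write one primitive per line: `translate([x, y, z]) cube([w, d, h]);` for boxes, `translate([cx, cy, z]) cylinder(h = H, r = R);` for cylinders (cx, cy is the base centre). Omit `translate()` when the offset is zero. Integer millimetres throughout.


translate([556, 274, 0]) cylinder(h = 3535, r = 172);


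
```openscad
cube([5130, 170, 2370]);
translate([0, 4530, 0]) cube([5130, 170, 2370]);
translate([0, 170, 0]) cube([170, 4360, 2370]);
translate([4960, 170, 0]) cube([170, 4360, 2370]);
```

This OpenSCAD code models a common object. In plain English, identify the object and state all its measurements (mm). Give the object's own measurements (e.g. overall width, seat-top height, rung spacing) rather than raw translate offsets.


The wall frame of a small rectangular building: four walls, each 2370 mm tall and 170 mm thick, enclosing a footprint 5130 mm (x) by 4700 mm (y) outside-to-outside, with no floor or roof. The front and back walls (the −y and +y sides) span the full width; the two side walls fit between them.


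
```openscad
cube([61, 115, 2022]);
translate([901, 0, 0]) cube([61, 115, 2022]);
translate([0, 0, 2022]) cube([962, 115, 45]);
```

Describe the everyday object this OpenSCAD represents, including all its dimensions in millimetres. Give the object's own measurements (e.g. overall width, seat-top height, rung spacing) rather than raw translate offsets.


A door frame. The clear opening is 840 mm wide and 2022 mm high. Two 61 mm wide jambs, 115 mm deep, stand either side of the opening from the floor to the top of the opening. A 45 mm thick head sits across the top of both jambs, spanning the full outside width of the frame.


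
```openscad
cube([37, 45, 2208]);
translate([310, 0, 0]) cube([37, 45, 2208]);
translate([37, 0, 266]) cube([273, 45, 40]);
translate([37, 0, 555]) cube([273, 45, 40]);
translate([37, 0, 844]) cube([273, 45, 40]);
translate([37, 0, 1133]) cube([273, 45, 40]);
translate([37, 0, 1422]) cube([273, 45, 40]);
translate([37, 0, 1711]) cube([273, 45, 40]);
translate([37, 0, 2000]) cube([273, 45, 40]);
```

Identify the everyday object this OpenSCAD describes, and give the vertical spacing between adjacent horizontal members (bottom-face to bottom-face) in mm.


A ladder. The rung spacing is 289 mm.

Two tall 37×45 posts with 7 short bars between them — a ladder. Adjacent rungs sit at z = 266 and z = 555, so the spacing is 555 − 266 = 289 mm.


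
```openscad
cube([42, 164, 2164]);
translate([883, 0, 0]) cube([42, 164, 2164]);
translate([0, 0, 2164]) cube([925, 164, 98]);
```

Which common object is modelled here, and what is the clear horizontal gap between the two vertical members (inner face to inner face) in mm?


A door frame. The clear opening width is 841 mm.

Two 2164 mm tall posts with a header on top — a door frame. The left jamb is 42 mm wide at x = 0; the right jamb starts at x = 883. The clear opening is 883 − 42 = 841 mm.


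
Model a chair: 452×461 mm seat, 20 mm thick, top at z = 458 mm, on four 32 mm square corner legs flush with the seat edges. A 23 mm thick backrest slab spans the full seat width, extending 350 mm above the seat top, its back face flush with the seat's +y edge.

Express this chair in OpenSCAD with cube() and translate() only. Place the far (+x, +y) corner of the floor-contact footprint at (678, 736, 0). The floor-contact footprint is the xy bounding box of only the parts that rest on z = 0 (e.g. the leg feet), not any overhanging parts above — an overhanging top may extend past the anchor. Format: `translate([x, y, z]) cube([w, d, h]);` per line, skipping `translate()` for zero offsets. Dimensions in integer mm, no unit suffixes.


translate([226, 275, 438]) cube([452, 461, 20]);
translate([226, 275, 0]) cube([32, 32, 438]);
translate([646, 275, 0]) cube([32, 32, 438]);
translate([226, 704, 0]) cube([32, 32, 438]);
translate([646, 704, 0]) cube([32, 32, 438]);
translate([226, 713, 458]) cube([452, 23, 350]);


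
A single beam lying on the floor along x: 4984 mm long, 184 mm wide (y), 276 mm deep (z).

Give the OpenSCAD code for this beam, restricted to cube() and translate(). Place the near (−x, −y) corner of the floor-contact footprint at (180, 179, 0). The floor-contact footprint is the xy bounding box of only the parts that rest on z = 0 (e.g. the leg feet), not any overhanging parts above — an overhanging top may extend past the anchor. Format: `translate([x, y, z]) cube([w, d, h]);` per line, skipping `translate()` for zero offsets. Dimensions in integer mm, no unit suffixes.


translate([180, 179, 0]) cube([4984, 184, 276]);


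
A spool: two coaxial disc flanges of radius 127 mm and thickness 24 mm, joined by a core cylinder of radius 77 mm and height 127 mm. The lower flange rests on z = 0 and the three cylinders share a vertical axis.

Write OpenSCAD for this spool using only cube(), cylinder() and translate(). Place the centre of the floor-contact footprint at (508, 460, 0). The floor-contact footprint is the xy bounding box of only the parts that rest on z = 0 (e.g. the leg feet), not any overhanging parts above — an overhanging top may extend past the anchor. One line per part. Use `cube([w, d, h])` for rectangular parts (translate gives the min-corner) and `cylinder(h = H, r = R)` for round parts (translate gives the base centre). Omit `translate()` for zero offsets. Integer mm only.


translate([508, 460, 0]) cylinder(h = 24, r = 127);
translate([508, 460, 24]) cylinder(h = 127, r = 77);
translate([508, 460, 151]) cylinder(h = 24, r = 127);


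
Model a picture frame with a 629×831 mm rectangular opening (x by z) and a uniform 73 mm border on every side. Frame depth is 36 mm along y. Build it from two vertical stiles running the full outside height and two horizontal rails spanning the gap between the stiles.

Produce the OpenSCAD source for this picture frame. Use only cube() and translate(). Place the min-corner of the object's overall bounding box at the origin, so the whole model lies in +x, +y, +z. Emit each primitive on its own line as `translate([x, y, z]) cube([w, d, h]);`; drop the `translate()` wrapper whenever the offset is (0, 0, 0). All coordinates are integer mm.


cube([73, 36, 977]);
translate([702, 0, 0]) cube([73, 36, 977]);
translate([73, 0, 0]) cube([629, 36, 73]);
translate([73, 0, 904]) cube([629, 36, 73]);


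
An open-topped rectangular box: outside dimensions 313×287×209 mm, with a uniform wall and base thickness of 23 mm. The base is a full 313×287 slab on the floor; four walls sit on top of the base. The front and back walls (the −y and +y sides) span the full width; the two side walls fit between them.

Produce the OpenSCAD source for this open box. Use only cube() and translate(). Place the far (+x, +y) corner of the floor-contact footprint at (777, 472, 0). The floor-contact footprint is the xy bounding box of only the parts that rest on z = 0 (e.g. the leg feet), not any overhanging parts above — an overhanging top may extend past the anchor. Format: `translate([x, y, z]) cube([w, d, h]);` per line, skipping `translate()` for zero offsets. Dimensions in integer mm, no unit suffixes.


translate([464, 185, 0]) cube([313, 287, 23]);
translate([464, 185, 23]) cube([313, 23, 186]);
translate([464, 449, 23]) cube([313, 23, 186]);
translate([464, 208, 23]) cube([23, 241, 186]);
translate([754, 208, 23]) cube([23, 241, 186]);


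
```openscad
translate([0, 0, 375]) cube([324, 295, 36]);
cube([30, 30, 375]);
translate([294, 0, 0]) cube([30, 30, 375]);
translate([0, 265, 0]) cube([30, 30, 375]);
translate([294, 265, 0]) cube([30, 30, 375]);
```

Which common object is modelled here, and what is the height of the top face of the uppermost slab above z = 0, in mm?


A stool. The seat height is 411 mm.

A 324×295×36 slab at z = 375 on four corner posts — a stool. The seat top is 375 + 36 = 411 mm.


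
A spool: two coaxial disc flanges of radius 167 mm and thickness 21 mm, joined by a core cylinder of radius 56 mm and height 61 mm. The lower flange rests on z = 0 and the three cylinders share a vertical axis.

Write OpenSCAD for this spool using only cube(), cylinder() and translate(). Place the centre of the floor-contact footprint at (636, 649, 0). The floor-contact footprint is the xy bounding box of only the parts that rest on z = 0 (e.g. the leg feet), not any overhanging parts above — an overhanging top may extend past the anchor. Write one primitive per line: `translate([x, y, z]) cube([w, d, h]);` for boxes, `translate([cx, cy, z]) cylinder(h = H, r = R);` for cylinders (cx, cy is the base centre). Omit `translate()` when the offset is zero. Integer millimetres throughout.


translate([636, 649, 0]) cylinder(h = 21, r = 167);
translate([636, 649, 21]) cylinder(h = 61, r = 56);
translate([636, 649, 82]) cylinder(h = 21, r = 167);


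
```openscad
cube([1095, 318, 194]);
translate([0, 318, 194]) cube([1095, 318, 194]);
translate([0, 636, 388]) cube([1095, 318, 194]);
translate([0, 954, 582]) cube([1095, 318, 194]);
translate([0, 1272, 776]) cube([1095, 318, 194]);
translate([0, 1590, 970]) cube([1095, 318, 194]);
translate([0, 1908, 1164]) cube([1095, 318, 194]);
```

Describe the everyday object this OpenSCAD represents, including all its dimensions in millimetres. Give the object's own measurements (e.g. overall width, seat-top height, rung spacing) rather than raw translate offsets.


A straight staircase of 7 solid steps. Each step is 1095 mm wide (x), 318 mm deep (y, the going) and 194 mm tall (the rise). The first step rests on the floor; each subsequent step sits one going further in +y and one rise higher in +z, directly behind and above the previous step with no overlap.


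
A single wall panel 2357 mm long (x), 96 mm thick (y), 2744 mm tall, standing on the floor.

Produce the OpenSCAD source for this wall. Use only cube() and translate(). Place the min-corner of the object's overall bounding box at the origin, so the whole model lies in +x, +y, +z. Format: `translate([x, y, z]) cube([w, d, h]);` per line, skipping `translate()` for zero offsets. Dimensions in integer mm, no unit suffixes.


cube([2357, 96, 2744]);


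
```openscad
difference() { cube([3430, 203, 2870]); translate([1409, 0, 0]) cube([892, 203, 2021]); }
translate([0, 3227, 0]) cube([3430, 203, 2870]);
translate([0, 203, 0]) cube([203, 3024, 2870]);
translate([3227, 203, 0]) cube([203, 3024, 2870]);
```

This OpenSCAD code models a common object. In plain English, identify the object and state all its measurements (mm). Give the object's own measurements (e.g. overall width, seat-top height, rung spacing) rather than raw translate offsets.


A single room: four walls, each 2870 mm tall and 203 mm thick, enclosing an outside footprint 3430×3430 mm (x × y), no floor or roof. The front and back walls (−y and +y sides) run the full x-width; the side walls fit between their inner faces. A door opening 892 mm wide and 2021 mm tall is cut through the front wall from the floor up, its −x edge 1409 mm from the wall's −x end.


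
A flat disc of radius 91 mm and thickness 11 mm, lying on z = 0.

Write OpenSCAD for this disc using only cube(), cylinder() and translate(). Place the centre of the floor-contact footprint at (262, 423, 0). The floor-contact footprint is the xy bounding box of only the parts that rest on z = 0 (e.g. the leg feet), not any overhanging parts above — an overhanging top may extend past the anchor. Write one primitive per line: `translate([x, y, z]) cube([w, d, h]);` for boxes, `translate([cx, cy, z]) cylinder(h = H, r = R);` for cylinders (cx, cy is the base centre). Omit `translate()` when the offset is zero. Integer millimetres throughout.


translate([262, 423, 0]) cylinder(h = 11, r = 91);


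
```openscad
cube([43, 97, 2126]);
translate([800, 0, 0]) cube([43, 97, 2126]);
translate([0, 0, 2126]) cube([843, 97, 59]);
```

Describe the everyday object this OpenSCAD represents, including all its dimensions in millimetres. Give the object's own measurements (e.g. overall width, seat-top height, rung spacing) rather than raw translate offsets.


A door frame. The clear opening is 757 mm wide and 2126 mm high. Two 43 mm wide jambs, 97 mm deep, stand either side of the opening from the floor to the top of the opening. A 59 mm thick head sits across the top of both jambs, spanning the full outside width of the frame.


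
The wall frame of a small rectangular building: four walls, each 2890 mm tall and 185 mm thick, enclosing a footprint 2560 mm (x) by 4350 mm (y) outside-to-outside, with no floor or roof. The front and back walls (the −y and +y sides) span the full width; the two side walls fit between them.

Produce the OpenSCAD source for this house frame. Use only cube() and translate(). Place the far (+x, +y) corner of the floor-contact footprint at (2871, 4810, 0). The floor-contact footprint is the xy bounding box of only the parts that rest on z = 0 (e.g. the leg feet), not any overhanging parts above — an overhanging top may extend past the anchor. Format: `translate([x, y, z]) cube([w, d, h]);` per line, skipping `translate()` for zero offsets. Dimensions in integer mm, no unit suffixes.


translate([311, 460, 0]) cube([2560, 185, 2890]);
translate([311, 4625, 0]) cube([2560, 185, 2890]);
translate([311, 645, 0]) cube([185, 3980, 2890]);
translate([2686, 645, 0]) cube([185, 3980, 2890]);


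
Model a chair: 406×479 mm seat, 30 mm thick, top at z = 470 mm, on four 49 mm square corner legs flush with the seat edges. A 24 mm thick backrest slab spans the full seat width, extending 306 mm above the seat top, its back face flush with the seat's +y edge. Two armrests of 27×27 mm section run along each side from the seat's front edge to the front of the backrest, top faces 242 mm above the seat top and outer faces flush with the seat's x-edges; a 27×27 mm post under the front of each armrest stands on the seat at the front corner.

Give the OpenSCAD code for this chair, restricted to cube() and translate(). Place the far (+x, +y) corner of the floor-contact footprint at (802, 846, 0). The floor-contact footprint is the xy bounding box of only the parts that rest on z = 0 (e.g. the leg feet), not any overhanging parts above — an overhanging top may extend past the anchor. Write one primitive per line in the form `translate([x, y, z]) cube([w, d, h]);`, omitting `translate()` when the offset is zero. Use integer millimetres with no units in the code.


translate([396, 367, 440]) cube([406, 479, 30]);
translate([396, 367, 0]) cube([49, 49, 440]);
translate([753, 367, 0]) cube([49, 49, 440]);
translate([396, 797, 0]) cube([49, 49, 440]);
translate([753, 797, 0]) cube([49, 49, 440]);
translate([396, 822, 470]) cube([406, 24, 306]);
translate([396, 367, 685]) cube([27, 455, 27]);
translate([775, 367, 685]) cube([27, 455, 27]);
translate([396, 367, 470]) cube([27, 27, 215]);
translate([775, 367, 470]) cube([27, 27, 215]);


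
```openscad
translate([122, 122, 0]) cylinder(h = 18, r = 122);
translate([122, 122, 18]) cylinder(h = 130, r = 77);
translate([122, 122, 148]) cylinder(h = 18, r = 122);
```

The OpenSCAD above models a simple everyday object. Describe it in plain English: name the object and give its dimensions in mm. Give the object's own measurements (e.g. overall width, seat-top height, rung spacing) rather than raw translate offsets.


A spool: two coaxial disc flanges of radius 122 mm and thickness 18 mm, joined by a core cylinder of radius 77 mm and height 130 mm. The lower flange rests on z = 0 and the three cylinders share a vertical axis.


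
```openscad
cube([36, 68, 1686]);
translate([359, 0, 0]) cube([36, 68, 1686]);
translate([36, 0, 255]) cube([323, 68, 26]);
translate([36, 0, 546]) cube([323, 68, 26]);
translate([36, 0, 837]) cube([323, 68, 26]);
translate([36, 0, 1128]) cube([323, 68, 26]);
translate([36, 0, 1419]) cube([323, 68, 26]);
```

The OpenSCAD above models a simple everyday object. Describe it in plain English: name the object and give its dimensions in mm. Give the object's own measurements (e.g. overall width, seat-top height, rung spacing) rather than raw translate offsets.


A straight ladder. Two 36×68 mm vertical rails, 1686 mm tall, stand 395 mm apart (outside-to-outside) with their front faces coplanar on the −y side. 5 rungs, each 68 mm deep and 26 mm tall, span between the inner faces of the rails, front faces flush with the rails. The lowest rung's underside is at z = 255 mm and rungs are spaced 291 mm apart (underside to underside).


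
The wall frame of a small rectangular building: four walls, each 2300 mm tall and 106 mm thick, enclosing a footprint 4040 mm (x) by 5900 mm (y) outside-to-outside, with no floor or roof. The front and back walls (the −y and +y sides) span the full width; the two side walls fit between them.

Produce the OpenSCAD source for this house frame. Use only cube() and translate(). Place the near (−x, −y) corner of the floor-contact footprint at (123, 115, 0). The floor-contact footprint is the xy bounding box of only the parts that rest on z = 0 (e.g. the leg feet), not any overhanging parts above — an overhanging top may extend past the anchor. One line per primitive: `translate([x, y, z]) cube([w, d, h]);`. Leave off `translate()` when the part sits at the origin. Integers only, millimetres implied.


translate([123, 115, 0]) cube([4040, 106, 2300]);
translate([123, 5909, 0]) cube([4040, 106, 2300]);
translate([123, 221, 0]) cube([106, 5688, 2300]);
translate([4057, 221, 0]) cube([106, 5688, 2300]);


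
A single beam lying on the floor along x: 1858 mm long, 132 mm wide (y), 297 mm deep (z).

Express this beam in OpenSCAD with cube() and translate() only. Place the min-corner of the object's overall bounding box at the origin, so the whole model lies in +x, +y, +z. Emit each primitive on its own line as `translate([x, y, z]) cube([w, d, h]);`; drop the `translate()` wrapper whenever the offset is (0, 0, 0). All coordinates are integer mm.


cube([1858, 132, 297]);


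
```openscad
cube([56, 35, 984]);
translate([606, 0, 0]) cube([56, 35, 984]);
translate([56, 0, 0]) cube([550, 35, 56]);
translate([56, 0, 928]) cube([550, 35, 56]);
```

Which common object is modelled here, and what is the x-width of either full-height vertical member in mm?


A picture frame. The border width is 56 mm.

Four thin pieces enclosing a rectangular opening — a picture frame. The two full-height stiles are 984 mm tall; the top rail sits at z = 928 and is 56 mm tall, so the border above the opening is 984 − 928 = 56 mm, matching the stile x-width.
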